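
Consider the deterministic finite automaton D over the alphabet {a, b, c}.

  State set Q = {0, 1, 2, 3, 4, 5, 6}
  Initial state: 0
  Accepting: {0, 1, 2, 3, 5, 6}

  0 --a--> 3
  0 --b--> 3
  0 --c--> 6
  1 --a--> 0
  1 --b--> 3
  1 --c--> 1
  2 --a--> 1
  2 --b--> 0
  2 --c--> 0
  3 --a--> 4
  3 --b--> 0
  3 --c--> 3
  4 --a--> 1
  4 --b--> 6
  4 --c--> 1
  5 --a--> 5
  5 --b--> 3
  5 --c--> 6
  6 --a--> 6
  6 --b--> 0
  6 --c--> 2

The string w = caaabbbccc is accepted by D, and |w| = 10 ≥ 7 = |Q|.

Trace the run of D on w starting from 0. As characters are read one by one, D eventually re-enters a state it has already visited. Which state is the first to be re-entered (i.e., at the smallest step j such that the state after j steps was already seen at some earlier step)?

State sequence: 0 -c-> 6 -a-> 6 -a-> 6 -a-> 6 -b-> 0 -b-> 3 -b-> 0 -c-> 6 -c-> 2 -c-> 0
First repeat at step 2: 6 was already visited.

The earliest repeat is at step j = 2: D is in 6, which it already visited at step i = 1.
With |Q| = 7, pigeonhole forces a state repeat no later than step 7; the substring read between the first and second visits to that state can be pumped.

6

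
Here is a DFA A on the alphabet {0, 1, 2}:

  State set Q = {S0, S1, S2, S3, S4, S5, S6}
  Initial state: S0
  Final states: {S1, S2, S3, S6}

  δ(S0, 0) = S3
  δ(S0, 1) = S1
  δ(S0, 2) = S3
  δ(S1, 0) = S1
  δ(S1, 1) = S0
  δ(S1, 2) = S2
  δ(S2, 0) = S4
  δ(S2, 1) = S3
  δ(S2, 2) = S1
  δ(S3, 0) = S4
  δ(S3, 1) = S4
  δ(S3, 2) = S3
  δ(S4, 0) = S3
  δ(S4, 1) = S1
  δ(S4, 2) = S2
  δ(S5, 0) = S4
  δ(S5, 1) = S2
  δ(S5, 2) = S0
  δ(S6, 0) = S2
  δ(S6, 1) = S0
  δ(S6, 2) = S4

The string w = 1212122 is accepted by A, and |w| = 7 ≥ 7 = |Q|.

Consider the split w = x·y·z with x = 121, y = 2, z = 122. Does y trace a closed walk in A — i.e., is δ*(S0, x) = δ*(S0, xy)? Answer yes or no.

yes

State sequence: S0 -1-> S1 -2-> S2 -1-> S3 -2-> S3

After x (step 3): S3. After xy (step 4): S3.
They match, so y = 2 drives A around a cycle from S3 back to itself; pumping y any number of times keeps A in S3 before reading z, and xyⁱz ∈ L(A) for every i ≥ 0.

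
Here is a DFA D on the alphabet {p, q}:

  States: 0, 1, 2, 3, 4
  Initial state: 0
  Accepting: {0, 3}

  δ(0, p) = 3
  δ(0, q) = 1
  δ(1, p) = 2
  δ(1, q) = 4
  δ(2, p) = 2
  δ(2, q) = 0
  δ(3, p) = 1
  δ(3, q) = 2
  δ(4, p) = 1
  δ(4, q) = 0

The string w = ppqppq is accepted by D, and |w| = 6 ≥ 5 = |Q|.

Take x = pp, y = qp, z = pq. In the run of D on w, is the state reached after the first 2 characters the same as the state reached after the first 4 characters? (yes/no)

yes

Run of D on the first 4 characters of w = p p q p:
  step 0: 0  (start)
  step 1: 3  (read p: 0→3)
  step 2: 1  (read p: 3→1)
  step 3: 4  (read q: 1→4)
  step 4: 1  (read p: 4→1)

After x (step 2): 1. After xy (step 4): 1.
They match, so y = qp drives D around a cycle from 1 back to itself; pumping y any number of times keeps D in 1 before reading z, and xyⁱz ∈ L(D) for every i ≥ 0.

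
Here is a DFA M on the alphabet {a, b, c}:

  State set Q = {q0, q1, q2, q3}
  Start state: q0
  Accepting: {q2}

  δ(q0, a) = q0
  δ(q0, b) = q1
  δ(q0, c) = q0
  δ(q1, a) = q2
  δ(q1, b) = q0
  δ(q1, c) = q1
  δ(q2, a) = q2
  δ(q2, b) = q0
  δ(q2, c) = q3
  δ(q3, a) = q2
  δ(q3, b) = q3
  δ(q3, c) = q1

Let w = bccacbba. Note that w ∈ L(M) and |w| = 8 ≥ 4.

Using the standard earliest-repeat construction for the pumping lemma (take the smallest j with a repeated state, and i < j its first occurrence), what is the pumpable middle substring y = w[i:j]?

c

State sequence: q0 -b-> q1 -c-> q1 -c-> q1 -a-> q2 -c-> q3 -b-> q3 -b-> q3 -a-> q2
First repeat at step 2: q1 was already visited.

So i = 1, j = 2, giving x = w[0:1] = b, y = w[1:2] = c, z = w[2:8] = cacbba.
Check: |xy| = 2 ≤ 4 and |y| = 1 ≥ 1. Reading y takes M from q1 back to q1, so every xyⁱz is accepted.
The DFA has 4 states, so the proof of the pumping lemma guarantees a repeated state among the first 4+1 visited; the segment between the two visits is the pumpable y.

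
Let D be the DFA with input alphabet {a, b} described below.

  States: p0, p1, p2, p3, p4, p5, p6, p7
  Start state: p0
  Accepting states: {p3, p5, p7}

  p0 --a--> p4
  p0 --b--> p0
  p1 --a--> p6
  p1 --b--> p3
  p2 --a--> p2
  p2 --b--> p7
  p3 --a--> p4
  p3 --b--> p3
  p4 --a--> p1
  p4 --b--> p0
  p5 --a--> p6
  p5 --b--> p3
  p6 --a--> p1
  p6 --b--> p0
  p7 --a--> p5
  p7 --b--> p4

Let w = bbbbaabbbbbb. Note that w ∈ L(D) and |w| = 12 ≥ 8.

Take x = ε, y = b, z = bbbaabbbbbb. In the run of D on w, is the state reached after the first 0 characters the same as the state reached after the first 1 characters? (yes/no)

yes

Run of D on the first 1 characters of w = b:
  step 0: p0  (start)
  step 1: p0  (read b: p0→p0)

After x (step 0): p0. After xy (step 1): p0.
They match, so y = b drives D around a cycle from p0 back to itself; pumping y any number of times keeps D in p0 before reading z, and xyⁱz ∈ L(D) for every i ≥ 0.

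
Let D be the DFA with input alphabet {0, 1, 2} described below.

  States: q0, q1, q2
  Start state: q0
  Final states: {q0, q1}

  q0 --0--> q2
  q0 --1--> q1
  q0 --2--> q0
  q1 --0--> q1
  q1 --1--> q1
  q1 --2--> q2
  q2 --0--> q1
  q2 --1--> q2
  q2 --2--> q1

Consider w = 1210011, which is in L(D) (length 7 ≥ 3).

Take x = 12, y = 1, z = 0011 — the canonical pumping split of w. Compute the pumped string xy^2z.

12110011

xy^2z = 12·1·1·0011 = 12110011.
Reading y = 1 takes D from q2 back to q2, so after x·y·y the machine is still in q2, and z then leads to the accepting state q1. Hence 12110011 ∈ L(D).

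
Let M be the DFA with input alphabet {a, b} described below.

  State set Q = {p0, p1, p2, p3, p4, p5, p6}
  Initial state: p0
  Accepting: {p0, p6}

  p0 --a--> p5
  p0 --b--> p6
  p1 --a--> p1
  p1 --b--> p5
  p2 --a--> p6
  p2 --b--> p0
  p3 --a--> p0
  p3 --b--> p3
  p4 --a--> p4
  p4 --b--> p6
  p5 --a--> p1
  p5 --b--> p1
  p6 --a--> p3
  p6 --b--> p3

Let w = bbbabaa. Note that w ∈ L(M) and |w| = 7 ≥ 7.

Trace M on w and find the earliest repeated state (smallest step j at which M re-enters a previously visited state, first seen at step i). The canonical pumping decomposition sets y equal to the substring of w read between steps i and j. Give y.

Run of M on w = b b b a b a a:
  step 0: p0  (start)
  step 1: p6  (read b: p0→p6)
  step 2: p3  (read b: p6→p3)
  step 3: p3  (read b: p3→p3)   ← first repeat (p3 seen earlier)
  step 4: p0  (read a: p3→p0)
  step 5: p6  (read b: p0→p6)
  step 6: p3  (read a: p6→p3)
  step 7: p0  (read a: p3→p0)

So i = 2, j = 3, giving x = w[0:2] = bb, y = w[2:3] = b, z = w[3:7] = abaa.
Check: |xy| = 3 ≤ 7 and |y| = 1 ≥ 1. Reading y takes M from p3 back to p3, so every xyⁱz is accepted.
Since M has 7 states, any run of length ≥ 7 visits 7+1 states, so by pigeonhole some state repeats within the first 7 steps — that repeat gives the pumpable loop.

b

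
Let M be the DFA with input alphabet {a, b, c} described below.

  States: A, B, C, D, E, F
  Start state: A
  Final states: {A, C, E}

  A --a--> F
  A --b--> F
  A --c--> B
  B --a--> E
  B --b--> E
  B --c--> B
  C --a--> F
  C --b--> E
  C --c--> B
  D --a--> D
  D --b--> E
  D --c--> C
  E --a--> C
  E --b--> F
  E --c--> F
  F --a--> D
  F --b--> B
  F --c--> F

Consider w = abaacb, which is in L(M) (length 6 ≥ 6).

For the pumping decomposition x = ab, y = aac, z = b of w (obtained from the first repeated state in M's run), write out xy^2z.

abaacaacb

xy^2z = ab·aac·aac·b = abaacaacb.
Reading y = aac takes M from B back to B, so after x·y·y the machine is still in B, and z then leads to the accepting state E. Hence abaacaacb ∈ L(M).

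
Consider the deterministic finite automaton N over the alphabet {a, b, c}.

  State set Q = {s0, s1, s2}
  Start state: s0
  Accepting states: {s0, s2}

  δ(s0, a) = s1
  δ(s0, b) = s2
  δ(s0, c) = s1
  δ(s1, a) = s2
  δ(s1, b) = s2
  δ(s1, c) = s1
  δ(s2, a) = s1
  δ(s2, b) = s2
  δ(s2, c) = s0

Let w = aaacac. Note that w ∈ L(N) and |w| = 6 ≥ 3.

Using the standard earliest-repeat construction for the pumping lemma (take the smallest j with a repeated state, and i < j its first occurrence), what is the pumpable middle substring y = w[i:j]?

aa

Run of N on w = a a a c a c:
  step 0: s0  (start)
  step 1: s1  (read a: s0→s1)
  step 2: s2  (read a: s1→s2)
  step 3: s1  (read a: s2→s1)   ← first repeat (s1 seen earlier)
  step 4: s1  (read c: s1→s1)
  step 5: s2  (read a: s1→s2)
  step 6: s0  (read c: s2→s0)

So i = 1, j = 3, giving x = w[0:1] = a, y = w[1:3] = aa, z = w[3:6] = cac.
Check: |xy| = 3 ≤ 3 and |y| = 2 ≥ 1. Reading y takes N from s1 back to s1, so every xyⁱz is accepted.
Since N has 3 states, any run of length ≥ 3 visits 3+1 states, so by pigeonhole some state repeats within the first 3 steps — that repeat gives the pumpable loop.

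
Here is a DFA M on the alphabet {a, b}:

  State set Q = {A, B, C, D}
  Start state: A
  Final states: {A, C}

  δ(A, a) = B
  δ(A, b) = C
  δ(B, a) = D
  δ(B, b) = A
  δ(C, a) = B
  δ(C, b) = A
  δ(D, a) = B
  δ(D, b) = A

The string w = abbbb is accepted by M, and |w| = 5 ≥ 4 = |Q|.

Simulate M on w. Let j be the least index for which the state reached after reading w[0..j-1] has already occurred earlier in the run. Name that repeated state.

A

State sequence: A -a-> B -b-> A -b-> C -b-> A -b-> C
First repeat at step 2: A was already visited.

The earliest repeat is at step j = 2: M is in A, which it already visited at step i = 0.
The DFA has 4 states, so the proof of the pumping lemma guarantees a repeated state among the first 4+1 visited; the segment between the two visits is the pumpable y.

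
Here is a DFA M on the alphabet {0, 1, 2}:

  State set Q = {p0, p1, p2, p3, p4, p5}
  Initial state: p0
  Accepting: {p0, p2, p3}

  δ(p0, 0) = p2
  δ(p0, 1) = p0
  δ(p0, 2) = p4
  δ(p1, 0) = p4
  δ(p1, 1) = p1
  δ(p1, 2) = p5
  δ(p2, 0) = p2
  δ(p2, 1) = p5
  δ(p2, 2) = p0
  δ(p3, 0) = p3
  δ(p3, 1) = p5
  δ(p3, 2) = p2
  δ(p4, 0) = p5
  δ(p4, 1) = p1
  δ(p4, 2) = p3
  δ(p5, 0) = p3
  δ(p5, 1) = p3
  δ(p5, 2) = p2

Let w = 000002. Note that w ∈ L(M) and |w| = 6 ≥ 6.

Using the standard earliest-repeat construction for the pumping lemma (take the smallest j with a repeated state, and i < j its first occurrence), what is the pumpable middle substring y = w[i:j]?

0

Run of M on w = 0 0 0 0 0 2:
  step 0: p0  (start)
  step 1: p2  (read 0: p0→p2)
  step 2: p2  (read 0: p2→p2)   ← first repeat (p2 seen earlier)
  step 3: p2  (read 0: p2→p2)
  step 4: p2  (read 0: p2→p2)
  step 5: p2  (read 0: p2→p2)
  step 6: p0  (read 2: p2→p0)

So i = 1, j = 2, giving x = w[0:1] = 0, y = w[1:2] = 0, z = w[2:6] = 0002.
Check: |xy| = 2 ≤ 6 and |y| = 1 ≥ 1. Reading y takes M from p2 back to p2, so every xyⁱz is accepted.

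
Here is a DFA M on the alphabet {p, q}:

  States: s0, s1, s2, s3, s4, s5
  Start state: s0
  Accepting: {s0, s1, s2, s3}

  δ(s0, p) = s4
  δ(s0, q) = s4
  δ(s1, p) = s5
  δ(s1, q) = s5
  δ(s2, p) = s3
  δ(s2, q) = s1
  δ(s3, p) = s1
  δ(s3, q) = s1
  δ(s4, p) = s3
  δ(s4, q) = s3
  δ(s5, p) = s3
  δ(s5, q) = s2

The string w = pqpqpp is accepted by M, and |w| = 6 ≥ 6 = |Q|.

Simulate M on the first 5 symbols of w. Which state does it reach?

State sequence: s0 -p-> s4 -q-> s3 -p-> s1 -q-> s5 -p-> s3

After reading 5 characters, M is in state s3.

s3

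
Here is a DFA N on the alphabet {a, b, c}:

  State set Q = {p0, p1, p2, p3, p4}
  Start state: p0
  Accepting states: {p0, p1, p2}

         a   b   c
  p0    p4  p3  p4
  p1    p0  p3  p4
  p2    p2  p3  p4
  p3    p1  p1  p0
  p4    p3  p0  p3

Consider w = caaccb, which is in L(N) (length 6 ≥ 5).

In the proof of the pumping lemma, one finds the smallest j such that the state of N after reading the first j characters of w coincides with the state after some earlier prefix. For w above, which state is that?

State sequence: p0 -c-> p4 -a-> p3 -a-> p1 -c-> p4 -c-> p3 -b-> p1
First repeat at step 4: p4 was already visited.

The earliest repeat is at step j = 4: N is in p4, which it already visited at step i = 1.
With |Q| = 5, pigeonhole forces a state repeat no later than step 5; the substring read between the first and second visits to that state can be pumped.

p4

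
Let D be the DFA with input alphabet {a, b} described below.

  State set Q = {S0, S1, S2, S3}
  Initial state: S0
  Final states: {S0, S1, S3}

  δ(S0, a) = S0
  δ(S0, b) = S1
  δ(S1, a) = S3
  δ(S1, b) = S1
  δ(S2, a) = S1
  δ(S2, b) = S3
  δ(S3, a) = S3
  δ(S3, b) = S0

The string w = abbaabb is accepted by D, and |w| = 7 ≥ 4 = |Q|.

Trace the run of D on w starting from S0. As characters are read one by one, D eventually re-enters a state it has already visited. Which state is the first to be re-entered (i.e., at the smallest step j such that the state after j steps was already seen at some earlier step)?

State sequence: S0 -a-> S0 -b-> S1 -b-> S1 -a-> S3 -a-> S3 -b-> S0 -b-> S1
First repeat at step 1: S0 was already visited.

The earliest repeat is at step j = 1: D is in S0, which it already visited at step i = 0.
The DFA has 4 states, so the proof of the pumping lemma guarantees a repeated state among the first 4+1 visited; the segment between the two visits is the pumpable y.

S0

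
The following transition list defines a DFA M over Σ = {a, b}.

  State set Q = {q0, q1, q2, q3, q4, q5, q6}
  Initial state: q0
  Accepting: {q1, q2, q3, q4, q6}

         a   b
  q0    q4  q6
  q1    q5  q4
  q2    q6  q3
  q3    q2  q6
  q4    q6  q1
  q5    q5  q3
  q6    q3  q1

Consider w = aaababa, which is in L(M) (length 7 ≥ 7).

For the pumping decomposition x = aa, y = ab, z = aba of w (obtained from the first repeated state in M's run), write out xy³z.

xy^3z = aa·ab·ab·ab·aba = aaababababa.
Reading y = ab takes M from q6 back to q6, so after x·y·y·y the machine is still in q6, and z then leads to the accepting state q3. Hence aaababababa ∈ L(M).

aaababababa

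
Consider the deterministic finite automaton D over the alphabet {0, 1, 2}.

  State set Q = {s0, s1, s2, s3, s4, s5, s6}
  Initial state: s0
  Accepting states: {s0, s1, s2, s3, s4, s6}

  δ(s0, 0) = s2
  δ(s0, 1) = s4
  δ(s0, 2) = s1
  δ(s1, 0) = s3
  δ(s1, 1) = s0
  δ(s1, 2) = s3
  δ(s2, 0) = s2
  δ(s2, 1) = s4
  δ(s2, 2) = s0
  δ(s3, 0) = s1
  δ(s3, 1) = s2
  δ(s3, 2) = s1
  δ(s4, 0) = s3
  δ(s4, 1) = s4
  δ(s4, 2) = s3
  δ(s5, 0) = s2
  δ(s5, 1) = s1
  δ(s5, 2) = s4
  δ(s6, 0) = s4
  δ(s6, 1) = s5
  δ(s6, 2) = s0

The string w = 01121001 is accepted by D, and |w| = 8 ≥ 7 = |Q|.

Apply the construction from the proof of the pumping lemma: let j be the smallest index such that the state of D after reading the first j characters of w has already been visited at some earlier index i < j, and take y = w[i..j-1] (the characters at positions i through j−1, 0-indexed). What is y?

1

Run of D on w = 0 1 1 2 1 0 0 1:
  step 0: s0  (start)
  step 1: s2  (read 0: s0→s2)
  step 2: s4  (read 1: s2→s4)
  step 3: s4  (read 1: s4→s4)   ← first repeat (s4 seen earlier)
  step 4: s3  (read 2: s4→s3)
  step 5: s2  (read 1: s3→s2)
  step 6: s2  (read 0: s2→s2)
  step 7: s2  (read 0: s2→s2)
  step 8: s4  (read 1: s2→s4)

So i = 2, j = 3, giving x = w[0:2] = 01, y = w[2:3] = 1, z = w[3:8] = 21001.
Check: |xy| = 3 ≤ 7 and |y| = 1 ≥ 1. Reading y takes D from s4 back to s4, so every xyⁱz is accepted.
Pumping length from the standard proof: p = 7 (the number of states). The repeated state found above gives |xy| = j ≤ 7 and |y| = j − i ≥ 1.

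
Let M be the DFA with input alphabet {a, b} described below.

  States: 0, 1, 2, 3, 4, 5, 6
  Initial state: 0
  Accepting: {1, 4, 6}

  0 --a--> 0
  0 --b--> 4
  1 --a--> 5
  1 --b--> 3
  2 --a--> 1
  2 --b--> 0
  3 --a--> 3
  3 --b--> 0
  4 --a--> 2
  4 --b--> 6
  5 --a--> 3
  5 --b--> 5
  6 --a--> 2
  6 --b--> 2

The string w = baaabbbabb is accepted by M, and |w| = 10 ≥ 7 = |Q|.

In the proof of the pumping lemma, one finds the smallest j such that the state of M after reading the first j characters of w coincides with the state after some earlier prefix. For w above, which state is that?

Run of M on w = b a a a b b b a b b:
  step 0: 0  (start)
  step 1: 4  (read b: 0→4)
  step 2: 2  (read a: 4→2)
  step 3: 1  (read a: 2→1)
  step 4: 5  (read a: 1→5)
  step 5: 5  (read b: 5→5)   ← first repeat (5 seen earlier)
  step 6: 5  (read b: 5→5)
  step 7: 5  (read b: 5→5)
  step 8: 3  (read a: 5→3)
  step 9: 0  (read b: 3→0)
  step 10: 4  (read b: 0→4)

The earliest repeat is at step j = 5: M is in 5, which it already visited at step i = 4.
With |Q| = 7, pigeonhole forces a state repeat no later than step 7; the substring read between the first and second visits to that state can be pumped.

5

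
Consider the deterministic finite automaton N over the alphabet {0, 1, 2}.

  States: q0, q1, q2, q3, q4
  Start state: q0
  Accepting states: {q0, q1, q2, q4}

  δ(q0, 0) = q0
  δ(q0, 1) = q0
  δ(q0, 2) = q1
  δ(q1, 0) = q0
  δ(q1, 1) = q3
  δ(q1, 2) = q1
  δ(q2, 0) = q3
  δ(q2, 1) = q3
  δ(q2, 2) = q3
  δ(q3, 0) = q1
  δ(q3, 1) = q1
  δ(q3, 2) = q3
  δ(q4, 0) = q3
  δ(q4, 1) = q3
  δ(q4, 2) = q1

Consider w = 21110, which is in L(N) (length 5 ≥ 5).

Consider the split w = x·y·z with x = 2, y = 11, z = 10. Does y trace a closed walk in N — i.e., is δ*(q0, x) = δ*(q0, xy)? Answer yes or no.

yes

Run of N on the first 3 characters of w = 2 1 1:
  step 0: q0  (start)
  step 1: q1  (read 2: q0→q1)
  step 2: q3  (read 1: q1→q3)
  step 3: q1  (read 1: q3→q1)

After x (step 1): q1. After xy (step 3): q1.
They match, so y = 11 drives N around a cycle from q1 back to itself; pumping y any number of times keeps N in q1 before reading z, and xyⁱz ∈ L(N) for every i ≥ 0.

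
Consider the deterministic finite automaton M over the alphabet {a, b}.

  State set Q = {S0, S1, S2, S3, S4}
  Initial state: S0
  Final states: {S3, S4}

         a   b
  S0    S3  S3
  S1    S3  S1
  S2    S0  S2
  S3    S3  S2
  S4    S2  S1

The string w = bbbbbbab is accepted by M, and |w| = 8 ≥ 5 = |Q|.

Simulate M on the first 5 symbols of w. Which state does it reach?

Run of M on the first 5 characters of w = b b b b b:
  step 0: S0  (start)
  step 1: S3  (read b: S0→S3)
  step 2: S2  (read b: S3→S2)
  step 3: S2  (read b: S2→S2)
  step 4: S2  (read b: S2→S2)
  step 5: S2  (read b: S2→S2)

After reading 5 characters, M is in state S2.

S2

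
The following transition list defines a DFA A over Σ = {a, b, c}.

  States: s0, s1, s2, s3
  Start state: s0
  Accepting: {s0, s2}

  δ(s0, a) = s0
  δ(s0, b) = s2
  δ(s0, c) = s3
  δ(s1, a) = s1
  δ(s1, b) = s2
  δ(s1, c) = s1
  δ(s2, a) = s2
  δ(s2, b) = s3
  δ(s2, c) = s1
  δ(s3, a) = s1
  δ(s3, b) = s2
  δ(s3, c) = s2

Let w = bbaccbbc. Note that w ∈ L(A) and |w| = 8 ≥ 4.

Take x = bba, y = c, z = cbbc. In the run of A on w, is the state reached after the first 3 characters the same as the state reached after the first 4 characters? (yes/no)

yes

Run of A on the first 4 characters of w = b b a c:
  step 0: s0  (start)
  step 1: s2  (read b: s0→s2)
  step 2: s3  (read b: s2→s3)
  step 3: s1  (read a: s3→s1)
  step 4: s1  (read c: s1→s1)

After x (step 3): s1. After xy (step 4): s1.
They match, so y = c drives A around a cycle from s1 back to itself; pumping y any number of times keeps A in s1 before reading z, and xyⁱz ∈ L(A) for every i ≥ 0.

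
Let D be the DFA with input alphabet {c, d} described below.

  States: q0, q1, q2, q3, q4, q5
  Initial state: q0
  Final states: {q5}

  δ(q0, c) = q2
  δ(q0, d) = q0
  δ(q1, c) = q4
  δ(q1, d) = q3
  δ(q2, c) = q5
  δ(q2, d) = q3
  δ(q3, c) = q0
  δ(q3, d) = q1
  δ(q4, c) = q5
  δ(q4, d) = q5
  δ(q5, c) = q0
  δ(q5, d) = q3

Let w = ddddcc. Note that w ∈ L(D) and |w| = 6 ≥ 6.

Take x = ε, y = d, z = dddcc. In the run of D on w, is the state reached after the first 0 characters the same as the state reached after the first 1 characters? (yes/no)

State sequence: q0 -d-> q0

After x (step 0): q0. After xy (step 1): q0.
They match, so y = d drives D around a cycle from q0 back to itself; pumping y any number of times keeps D in q0 before reading z, and xyⁱz ∈ L(D) for every i ≥ 0.

yes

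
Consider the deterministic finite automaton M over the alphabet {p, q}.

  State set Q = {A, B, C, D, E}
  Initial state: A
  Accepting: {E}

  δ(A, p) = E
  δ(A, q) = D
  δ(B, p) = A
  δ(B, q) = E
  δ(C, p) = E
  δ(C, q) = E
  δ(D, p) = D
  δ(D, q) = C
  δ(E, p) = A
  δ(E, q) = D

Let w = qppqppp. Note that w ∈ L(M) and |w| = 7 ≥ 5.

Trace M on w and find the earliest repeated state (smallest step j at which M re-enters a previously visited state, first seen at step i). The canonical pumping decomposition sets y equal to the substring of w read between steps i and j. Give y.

p

State sequence: A -q-> D -p-> D -p-> D -q-> C -p-> E -p-> A -p-> E
First repeat at step 2: D was already visited.

So i = 1, j = 2, giving x = w[0:1] = q, y = w[1:2] = p, z = w[2:7] = pqppp.
Check: |xy| = 2 ≤ 5 and |y| = 1 ≥ 1. Reading y takes M from D back to D, so every xyⁱz is accepted.
Pumping length from the standard proof: p = 5 (the number of states). The repeated state found above gives |xy| = j ≤ 5 and |y| = j − i ≥ 1.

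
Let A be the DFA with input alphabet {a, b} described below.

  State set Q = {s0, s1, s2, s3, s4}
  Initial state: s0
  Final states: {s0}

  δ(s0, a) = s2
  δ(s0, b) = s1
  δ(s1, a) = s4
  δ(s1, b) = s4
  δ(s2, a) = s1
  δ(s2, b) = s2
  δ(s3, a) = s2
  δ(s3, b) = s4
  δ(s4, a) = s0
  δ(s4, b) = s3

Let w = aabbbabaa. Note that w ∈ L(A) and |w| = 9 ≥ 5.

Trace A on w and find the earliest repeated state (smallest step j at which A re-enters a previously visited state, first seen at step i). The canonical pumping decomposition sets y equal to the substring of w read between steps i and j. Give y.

Run of A on w = a a b b b a b a a:
  step 0: s0  (start)
  step 1: s2  (read a: s0→s2)
  step 2: s1  (read a: s2→s1)
  step 3: s4  (read b: s1→s4)
  step 4: s3  (read b: s4→s3)
  step 5: s4  (read b: s3→s4)   ← first repeat (s4 seen earlier)
  step 6: s0  (read a: s4→s0)
  step 7: s1  (read b: s0→s1)
  step 8: s4  (read a: s1→s4)
  step 9: s0  (read a: s4→s0)

So i = 3, j = 5, giving x = w[0:3] = aab, y = w[3:5] = bb, z = w[5:9] = abaa.
Check: |xy| = 5 ≤ 5 and |y| = 2 ≥ 1. Reading y takes A from s4 back to s4, so every xyⁱz is accepted.

bb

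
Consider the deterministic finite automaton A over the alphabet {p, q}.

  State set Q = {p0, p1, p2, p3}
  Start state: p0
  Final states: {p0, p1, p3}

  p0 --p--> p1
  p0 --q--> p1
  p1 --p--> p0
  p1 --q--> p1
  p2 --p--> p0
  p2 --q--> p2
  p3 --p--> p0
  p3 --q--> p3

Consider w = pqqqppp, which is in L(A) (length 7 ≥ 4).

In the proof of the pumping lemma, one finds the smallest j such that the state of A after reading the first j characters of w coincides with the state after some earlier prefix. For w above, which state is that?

State sequence: p0 -p-> p1 -q-> p1 -q-> p1 -q-> p1 -p-> p0 -p-> p1 -p-> p0
First repeat at step 2: p1 was already visited.

The earliest repeat is at step j = 2: A is in p1, which it already visited at step i = 1.
Since A has 4 states, any run of length ≥ 4 visits 4+1 states, so by pigeonhole some state repeats within the first 4 steps — that repeat gives the pumpable loop.

p1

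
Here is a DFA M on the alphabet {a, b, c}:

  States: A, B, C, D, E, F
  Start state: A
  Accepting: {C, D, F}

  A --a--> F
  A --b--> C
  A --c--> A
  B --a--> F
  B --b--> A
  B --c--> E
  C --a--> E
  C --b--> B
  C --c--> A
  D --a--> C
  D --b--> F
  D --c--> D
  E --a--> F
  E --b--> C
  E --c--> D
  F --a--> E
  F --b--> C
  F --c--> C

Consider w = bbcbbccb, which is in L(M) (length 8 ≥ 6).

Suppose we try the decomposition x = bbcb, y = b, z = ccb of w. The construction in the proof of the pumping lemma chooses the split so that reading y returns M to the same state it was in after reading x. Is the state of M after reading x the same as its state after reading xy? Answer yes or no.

Run of M on the first 5 characters of w = b b c b b:
  step 0: A  (start)
  step 1: C  (read b: A→C)
  step 2: B  (read b: C→B)
  step 3: E  (read c: B→E)
  step 4: C  (read b: E→C)
  step 5: B  (read b: C→B)

After x (step 4): C. After xy (step 5): B.
They differ (C ≠ B), so y is not a cycle from the state after x; this split is not the one the pumping-lemma construction produces, and pumping y need not keep the string in L(M).

no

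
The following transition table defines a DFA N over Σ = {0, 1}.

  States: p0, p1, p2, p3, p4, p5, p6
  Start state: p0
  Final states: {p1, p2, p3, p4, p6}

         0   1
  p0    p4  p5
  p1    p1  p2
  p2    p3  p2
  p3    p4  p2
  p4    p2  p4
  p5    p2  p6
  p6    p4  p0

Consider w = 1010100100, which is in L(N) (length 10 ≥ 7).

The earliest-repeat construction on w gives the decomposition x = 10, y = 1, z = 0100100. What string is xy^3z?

101110100100

xy^3z = 10·1·1·1·0100100 = 101110100100.
Reading y = 1 takes N from p2 back to p2, so after x·y·y·y the machine is still in p2, and z then leads to the accepting state p3. Hence 101110100100 ∈ L(N).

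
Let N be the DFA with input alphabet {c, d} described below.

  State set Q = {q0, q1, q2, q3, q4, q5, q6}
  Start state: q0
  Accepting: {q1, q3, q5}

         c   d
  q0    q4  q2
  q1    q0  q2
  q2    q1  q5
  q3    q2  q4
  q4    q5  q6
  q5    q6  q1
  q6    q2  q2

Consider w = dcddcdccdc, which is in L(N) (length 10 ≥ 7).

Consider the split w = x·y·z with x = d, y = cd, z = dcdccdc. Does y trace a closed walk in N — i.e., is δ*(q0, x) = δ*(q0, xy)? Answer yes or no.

State sequence: q0 -d-> q2 -c-> q1 -d-> q2

After x (step 1): q2. After xy (step 3): q2.
They match, so y = cd drives N around a cycle from q2 back to itself; pumping y any number of times keeps N in q2 before reading z, and xyⁱz ∈ L(N) for every i ≥ 0.

yes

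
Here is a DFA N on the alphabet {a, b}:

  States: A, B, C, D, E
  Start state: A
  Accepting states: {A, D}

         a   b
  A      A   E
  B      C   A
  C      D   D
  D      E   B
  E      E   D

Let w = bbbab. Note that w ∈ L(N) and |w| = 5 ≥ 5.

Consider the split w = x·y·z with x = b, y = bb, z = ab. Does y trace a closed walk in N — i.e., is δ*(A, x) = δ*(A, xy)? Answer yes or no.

Run of N on the first 3 characters of w = b b b:
  step 0: A  (start)
  step 1: E  (read b: A→E)
  step 2: D  (read b: E→D)
  step 3: B  (read b: D→B)

After x (step 1): E. After xy (step 3): B.
They differ (E ≠ B), so y is not a cycle from the state after x; this split is not the one the pumping-lemma construction produces, and pumping y need not keep the string in L(N).

no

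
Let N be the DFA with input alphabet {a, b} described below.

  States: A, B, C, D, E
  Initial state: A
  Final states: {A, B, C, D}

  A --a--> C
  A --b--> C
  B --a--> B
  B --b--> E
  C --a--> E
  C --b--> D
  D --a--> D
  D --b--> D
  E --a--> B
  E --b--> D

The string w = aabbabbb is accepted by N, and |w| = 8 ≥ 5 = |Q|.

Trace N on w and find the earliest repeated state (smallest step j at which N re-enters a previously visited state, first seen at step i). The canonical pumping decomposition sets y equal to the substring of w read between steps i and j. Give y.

Run of N on w = a a b b a b b b:
  step 0: A  (start)
  step 1: C  (read a: A→C)
  step 2: E  (read a: C→E)
  step 3: D  (read b: E→D)
  step 4: D  (read b: D→D)   ← first repeat (D seen earlier)
  step 5: D  (read a: D→D)
  step 6: D  (read b: D→D)
  step 7: D  (read b: D→D)
  step 8: D  (read b: D→D)

So i = 3, j = 4, giving x = w[0:3] = aab, y = w[3:4] = b, z = w[4:8] = abbb.
Check: |xy| = 4 ≤ 5 and |y| = 1 ≥ 1. Reading y takes N from D back to D, so every xyⁱz is accepted.

b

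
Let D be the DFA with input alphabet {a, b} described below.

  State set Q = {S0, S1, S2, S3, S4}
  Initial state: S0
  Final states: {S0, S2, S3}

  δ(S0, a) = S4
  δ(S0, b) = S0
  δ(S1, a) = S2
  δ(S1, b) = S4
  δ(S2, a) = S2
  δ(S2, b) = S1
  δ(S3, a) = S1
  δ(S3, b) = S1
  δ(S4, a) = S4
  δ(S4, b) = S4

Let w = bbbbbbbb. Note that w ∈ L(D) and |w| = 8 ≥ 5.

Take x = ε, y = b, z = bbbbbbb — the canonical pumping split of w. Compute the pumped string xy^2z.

xy^2z = ε·b·b·bbbbbbb = bbbbbbbbb.
Reading y = b takes D from S0 back to S0, so after x·y·y the machine is still in S0, and z then leads to the accepting state S0. Hence bbbbbbbbb ∈ L(D).

bbbbbbbbb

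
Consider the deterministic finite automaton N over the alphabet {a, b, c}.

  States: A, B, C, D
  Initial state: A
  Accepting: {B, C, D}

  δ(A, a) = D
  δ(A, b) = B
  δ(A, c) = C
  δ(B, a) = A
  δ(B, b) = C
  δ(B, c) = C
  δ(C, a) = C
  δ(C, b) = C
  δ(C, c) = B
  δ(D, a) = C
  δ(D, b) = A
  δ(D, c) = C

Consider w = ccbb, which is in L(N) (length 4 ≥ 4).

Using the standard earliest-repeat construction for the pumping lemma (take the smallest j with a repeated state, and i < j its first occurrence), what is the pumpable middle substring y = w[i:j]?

cb

Run of N on w = c c b b:
  step 0: A  (start)
  step 1: C  (read c: A→C)
  step 2: B  (read c: C→B)
  step 3: C  (read b: B→C)   ← first repeat (C seen earlier)
  step 4: C  (read b: C→C)

So i = 1, j = 3, giving x = w[0:1] = c, y = w[1:3] = cb, z = w[3:4] = b.
Check: |xy| = 3 ≤ 4 and |y| = 2 ≥ 1. Reading y takes N from C back to C, so every xyⁱz is accepted.
Pumping length from the standard proof: p = 4 (the number of states). The repeated state found above gives |xy| = j ≤ 4 and |y| = j − i ≥ 1.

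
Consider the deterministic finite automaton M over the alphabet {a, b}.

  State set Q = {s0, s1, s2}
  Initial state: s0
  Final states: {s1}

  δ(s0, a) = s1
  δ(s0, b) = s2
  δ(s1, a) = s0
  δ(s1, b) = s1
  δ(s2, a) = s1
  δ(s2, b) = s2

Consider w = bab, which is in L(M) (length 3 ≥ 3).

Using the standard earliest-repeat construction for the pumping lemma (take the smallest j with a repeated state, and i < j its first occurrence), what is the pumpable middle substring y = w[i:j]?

b

State sequence: s0 -b-> s2 -a-> s1 -b-> s1
First repeat at step 3: s1 was already visited.

So i = 2, j = 3, giving x = w[0:2] = ba, y = w[2:3] = b, z = w[3:3] = ε.
Check: |xy| = 3 ≤ 3 and |y| = 1 ≥ 1. Reading y takes M from s1 back to s1, so every xyⁱz is accepted.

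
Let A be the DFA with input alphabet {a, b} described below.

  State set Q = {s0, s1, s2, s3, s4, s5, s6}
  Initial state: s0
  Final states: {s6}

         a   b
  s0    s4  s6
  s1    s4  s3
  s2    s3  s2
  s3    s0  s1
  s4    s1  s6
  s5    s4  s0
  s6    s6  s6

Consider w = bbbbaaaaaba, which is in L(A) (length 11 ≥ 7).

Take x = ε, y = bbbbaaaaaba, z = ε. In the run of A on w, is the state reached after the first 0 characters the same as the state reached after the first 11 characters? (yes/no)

no

State sequence: s0 -b-> s6 -b-> s6 -b-> s6 -b-> s6 -a-> s6 -a-> s6 -a-> s6 -a-> s6 -a-> s6 -b-> s6 -a-> s6

After x (step 0): s0. After xy (step 11): s6.
They differ (s0 ≠ s6), so y is not a cycle from the state after x; this split is not the one the pumping-lemma construction produces, and pumping y need not keep the string in L(A).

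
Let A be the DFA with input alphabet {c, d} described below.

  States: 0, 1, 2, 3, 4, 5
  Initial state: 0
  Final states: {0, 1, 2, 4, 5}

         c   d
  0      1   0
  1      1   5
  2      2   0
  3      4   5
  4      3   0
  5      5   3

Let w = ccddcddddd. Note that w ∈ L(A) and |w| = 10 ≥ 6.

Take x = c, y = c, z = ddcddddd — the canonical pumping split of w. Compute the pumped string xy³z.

xy^3z = c·c·c·c·ddcddddd = ccccddcddddd.
Reading y = c takes A from 1 back to 1, so after x·y·y·y the machine is still in 1, and z then leads to the accepting state 0. Hence ccccddcddddd ∈ L(A).

ccccddcddddd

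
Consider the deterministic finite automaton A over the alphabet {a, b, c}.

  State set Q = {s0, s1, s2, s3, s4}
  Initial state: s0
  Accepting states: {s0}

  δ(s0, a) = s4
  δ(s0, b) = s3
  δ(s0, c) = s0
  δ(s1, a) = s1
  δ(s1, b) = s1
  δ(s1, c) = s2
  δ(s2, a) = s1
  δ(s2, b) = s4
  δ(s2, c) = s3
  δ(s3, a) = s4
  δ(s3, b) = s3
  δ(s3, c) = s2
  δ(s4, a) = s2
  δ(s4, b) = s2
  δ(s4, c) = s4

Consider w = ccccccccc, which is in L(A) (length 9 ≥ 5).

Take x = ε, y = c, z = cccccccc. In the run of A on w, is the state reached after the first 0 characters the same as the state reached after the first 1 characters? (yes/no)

yes

Run of A on the first 1 characters of w = c:
  step 0: s0  (start)
  step 1: s0  (read c: s0→s0)

After x (step 0): s0. After xy (step 1): s0.
They match, so y = c drives A around a cycle from s0 back to itself; pumping y any number of times keeps A in s0 before reading z, and xyⁱz ∈ L(A) for every i ≥ 0.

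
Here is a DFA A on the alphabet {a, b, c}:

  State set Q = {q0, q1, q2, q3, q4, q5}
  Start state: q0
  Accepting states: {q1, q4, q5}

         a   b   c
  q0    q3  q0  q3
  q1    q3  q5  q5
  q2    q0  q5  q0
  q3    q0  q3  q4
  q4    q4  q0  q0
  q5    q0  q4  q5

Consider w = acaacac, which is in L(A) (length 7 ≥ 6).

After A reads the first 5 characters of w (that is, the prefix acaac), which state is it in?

Run of A on the first 5 characters of w = a c a a c:
  step 0: q0  (start)
  step 1: q3  (read a: q0→q3)
  step 2: q4  (read c: q3→q4)
  step 3: q4  (read a: q4→q4)
  step 4: q4  (read a: q4→q4)
  step 5: q0  (read c: q4→q0)

After reading 5 characters, A is in state q0.
(This kind of state-tracing is the core of the pumping-lemma construction: with 6 states, pigeonhole forces a repeat within the first 6 steps.)

q0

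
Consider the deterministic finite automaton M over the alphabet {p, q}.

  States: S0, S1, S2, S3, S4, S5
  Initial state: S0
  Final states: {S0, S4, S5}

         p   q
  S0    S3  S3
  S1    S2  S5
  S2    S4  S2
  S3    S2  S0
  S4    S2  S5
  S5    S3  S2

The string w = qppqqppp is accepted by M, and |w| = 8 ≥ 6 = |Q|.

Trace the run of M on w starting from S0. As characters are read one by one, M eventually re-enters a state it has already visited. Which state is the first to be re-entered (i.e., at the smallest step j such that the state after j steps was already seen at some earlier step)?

S2

Run of M on w = q p p q q p p p:
  step 0: S0  (start)
  step 1: S3  (read q: S0→S3)
  step 2: S2  (read p: S3→S2)
  step 3: S4  (read p: S2→S4)
  step 4: S5  (read q: S4→S5)
  step 5: S2  (read q: S5→S2)   ← first repeat (S2 seen earlier)
  step 6: S4  (read p: S2→S4)
  step 7: S2  (read p: S4→S2)
  step 8: S4  (read p: S2→S4)

The earliest repeat is at step j = 5: M is in S2, which it already visited at step i = 2.
The DFA has 6 states, so the proof of the pumping lemma guarantees a repeated state among the first 6+1 visited; the segment between the two visits is the pumpable y.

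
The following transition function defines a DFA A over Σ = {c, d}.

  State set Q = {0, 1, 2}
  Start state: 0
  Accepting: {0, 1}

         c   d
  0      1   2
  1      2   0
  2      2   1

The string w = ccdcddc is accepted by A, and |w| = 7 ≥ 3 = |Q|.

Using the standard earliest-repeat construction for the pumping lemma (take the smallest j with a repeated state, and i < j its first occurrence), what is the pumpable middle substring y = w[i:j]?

State sequence: 0 -c-> 1 -c-> 2 -d-> 1 -c-> 2 -d-> 1 -d-> 0 -c-> 1
First repeat at step 3: 1 was already visited.

So i = 1, j = 3, giving x = w[0:1] = c, y = w[1:3] = cd, z = w[3:7] = cddc.
Check: |xy| = 3 ≤ 3 and |y| = 2 ≥ 1. Reading y takes A from 1 back to 1, so every xyⁱz is accepted.

cd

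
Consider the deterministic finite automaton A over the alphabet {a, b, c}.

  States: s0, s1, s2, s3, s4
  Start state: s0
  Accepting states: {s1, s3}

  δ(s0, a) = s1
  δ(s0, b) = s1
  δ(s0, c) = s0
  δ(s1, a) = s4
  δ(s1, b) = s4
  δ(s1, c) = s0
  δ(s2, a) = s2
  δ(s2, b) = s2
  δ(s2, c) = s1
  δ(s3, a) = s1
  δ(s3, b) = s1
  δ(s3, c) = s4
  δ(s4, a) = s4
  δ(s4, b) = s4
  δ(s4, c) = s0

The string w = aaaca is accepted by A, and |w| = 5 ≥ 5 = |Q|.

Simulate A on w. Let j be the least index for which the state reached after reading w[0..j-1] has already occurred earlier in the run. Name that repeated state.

Run of A on w = a a a c a:
  step 0: s0  (start)
  step 1: s1  (read a: s0→s1)
  step 2: s4  (read a: s1→s4)
  step 3: s4  (read a: s4→s4)   ← first repeat (s4 seen earlier)
  step 4: s0  (read c: s4→s0)
  step 5: s1  (read a: s0→s1)

The earliest repeat is at step j = 3: A is in s4, which it already visited at step i = 2.

s4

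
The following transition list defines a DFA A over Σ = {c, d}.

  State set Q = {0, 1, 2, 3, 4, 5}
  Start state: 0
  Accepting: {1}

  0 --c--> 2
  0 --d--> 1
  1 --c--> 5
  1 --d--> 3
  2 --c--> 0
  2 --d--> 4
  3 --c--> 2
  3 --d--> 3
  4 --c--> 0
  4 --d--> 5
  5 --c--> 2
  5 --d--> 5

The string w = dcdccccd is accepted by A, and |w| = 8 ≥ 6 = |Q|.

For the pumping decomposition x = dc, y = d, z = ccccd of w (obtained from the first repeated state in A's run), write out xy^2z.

xy^2z = dc·d·d·ccccd = dcddccccd.
Reading y = d takes A from 5 back to 5, so after x·y·y the machine is still in 5, and z then leads to the accepting state 1. Hence dcddccccd ∈ L(A).

dcddccccd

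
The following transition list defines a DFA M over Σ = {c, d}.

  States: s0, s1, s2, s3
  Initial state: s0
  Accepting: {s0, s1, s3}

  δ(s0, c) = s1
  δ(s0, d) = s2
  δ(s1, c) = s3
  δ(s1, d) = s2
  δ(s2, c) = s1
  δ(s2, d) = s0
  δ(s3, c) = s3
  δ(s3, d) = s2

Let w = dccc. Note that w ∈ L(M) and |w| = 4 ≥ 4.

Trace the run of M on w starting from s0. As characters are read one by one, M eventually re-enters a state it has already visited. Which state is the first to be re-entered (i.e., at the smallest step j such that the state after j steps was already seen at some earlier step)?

s3

Run of M on w = d c c c:
  step 0: s0  (start)
  step 1: s2  (read d: s0→s2)
  step 2: s1  (read c: s2→s1)
  step 3: s3  (read c: s1→s3)
  step 4: s3  (read c: s3→s3)   ← first repeat (s3 seen earlier)

The earliest repeat is at step j = 4: M is in s3, which it already visited at step i = 3.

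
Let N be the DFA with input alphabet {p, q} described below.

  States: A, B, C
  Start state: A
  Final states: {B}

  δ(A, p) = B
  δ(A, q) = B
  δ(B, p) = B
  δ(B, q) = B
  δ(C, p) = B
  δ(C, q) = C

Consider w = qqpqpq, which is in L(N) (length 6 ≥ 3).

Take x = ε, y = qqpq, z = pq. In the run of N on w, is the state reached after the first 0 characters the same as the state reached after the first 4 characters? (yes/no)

State sequence: A -q-> B -q-> B -p-> B -q-> B

After x (step 0): A. After xy (step 4): B.
They differ (A ≠ B), so y is not a cycle from the state after x; this split is not the one the pumping-lemma construction produces, and pumping y need not keep the string in L(N).

no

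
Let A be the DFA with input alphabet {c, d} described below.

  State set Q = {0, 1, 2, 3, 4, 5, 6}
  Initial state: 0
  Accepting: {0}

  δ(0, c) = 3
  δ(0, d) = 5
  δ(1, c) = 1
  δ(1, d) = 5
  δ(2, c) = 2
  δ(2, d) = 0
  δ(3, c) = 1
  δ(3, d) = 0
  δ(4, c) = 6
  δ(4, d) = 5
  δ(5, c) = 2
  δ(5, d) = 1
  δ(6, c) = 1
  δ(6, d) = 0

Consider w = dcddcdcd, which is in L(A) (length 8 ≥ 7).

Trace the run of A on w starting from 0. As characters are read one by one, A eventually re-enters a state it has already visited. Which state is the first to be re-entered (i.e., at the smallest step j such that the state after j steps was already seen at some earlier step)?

Run of A on w = d c d d c d c d:
  step 0: 0  (start)
  step 1: 5  (read d: 0→5)
  step 2: 2  (read c: 5→2)
  step 3: 0  (read d: 2→0)   ← first repeat (0 seen earlier)
  step 4: 5  (read d: 0→5)
  step 5: 2  (read c: 5→2)
  step 6: 0  (read d: 2→0)
  step 7: 3  (read c: 0→3)
  step 8: 0  (read d: 3→0)

The earliest repeat is at step j = 3: A is in 0, which it already visited at step i = 0.
With |Q| = 7, pigeonhole forces a state repeat no later than step 7; the substring read between the first and second visits to that state can be pumped.

0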